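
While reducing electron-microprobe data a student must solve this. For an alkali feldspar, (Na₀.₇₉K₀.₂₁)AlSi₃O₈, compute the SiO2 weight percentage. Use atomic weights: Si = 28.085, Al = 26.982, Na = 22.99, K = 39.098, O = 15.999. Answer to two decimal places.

67.86 wt%

Molar mass of (Na₀.₇₉K₀.₂₁)AlSi₃O₈ = 0.79·22.99 + 0.21·39.098 + 1·26.982 + 3·28.085 + 8·15.999 = 265.602 g/mol.
Each formula unit contains 3 Si, equivalent to 3/1 = 3.0000 mol SiO2.
M(SiO2) = 1×28.085 + 2×15.999 = 60.083 g/mol.
Mass of SiO2 per formula unit = 3.0000 × 60.083 = 180.249 g.
SiO2 wt% = 180.249 / 265.602 × 100 = 67.86%.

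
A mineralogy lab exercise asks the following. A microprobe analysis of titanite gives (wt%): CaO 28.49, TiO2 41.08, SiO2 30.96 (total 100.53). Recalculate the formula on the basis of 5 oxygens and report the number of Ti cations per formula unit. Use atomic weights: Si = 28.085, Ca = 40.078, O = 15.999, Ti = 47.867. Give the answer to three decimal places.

1.002 Ti apfu

CaO: 28.49/56.077 = 0.50805 mol → 0.50805 mol Ca, 0.50805 mol O.
TiO2: 41.08/79.865 = 0.51437 mol → 0.51437 mol Ti, 1.02874 mol O.
SiO2: 30.96/60.083 = 0.51529 mol → 0.51529 mol Si, 1.03058 mol O.
Total oxygen = 2.56737 mol. Normalization factor = 5/2.56737 = 1.94752.
Ti per 5 O = 0.51437 × 1.94752 = 1.002.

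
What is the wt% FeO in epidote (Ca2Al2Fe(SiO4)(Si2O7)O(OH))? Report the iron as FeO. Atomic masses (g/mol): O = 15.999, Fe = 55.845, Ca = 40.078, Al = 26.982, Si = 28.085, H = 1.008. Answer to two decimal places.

Formula mass = 483.215 g/mol.
1 Fe → 1.0000 mol FeO per formula unit; M(FeO) = 71.844, so FeO mass = 71.844 g.
71.844/483.215 × 100 = 14.87 wt%.

14.87 wt%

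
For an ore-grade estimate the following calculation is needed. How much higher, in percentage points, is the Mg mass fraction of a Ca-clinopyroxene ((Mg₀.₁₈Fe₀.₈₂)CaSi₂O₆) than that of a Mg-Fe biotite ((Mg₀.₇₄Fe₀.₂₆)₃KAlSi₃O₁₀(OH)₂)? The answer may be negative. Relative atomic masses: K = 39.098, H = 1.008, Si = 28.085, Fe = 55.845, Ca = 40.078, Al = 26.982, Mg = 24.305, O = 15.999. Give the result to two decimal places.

-10.41 percentage points

Mg in (Mg₀.₁₈Fe₀.₈₂)CaSi₂O₆: molar mass 242.410 g/mol; 0.18×24.305 = 4.375 g → 1.80 wt%.
Mg in (Mg₀.₇₄Fe₀.₂₆)₃KAlSi₃O₁₀(OH)₂: molar mass 441.855 g/mol; 2.22×24.305 = 53.957 g → 12.21 wt%.
Difference = 1.80 − 12.21 = -10.41 percentage points.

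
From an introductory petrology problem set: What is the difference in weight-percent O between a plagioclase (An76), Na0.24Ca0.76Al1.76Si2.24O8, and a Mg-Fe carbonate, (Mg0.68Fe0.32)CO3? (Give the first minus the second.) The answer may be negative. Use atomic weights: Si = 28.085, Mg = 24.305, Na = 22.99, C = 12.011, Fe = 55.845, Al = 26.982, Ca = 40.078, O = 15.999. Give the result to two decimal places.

-4.19 percentage points

First mineral: 127.992 g O in 274.368 g formula = 46.65 wt% O.
Second mineral: 47.997 g O in 94.406 g formula = 50.84 wt% O.
46.65% − 50.84% gives a difference of -4.19 percentage points.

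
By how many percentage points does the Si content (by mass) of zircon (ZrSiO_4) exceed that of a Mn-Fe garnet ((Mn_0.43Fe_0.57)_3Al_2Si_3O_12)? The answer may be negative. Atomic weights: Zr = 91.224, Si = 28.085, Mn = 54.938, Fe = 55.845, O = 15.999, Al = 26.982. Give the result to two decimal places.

Si in ZrSiO_4: molar mass 183.305 g/mol; 1×28.085 = 28.085 g → 15.32 wt%.
Si in (Mn_0.43Fe_0.57)_3Al_2Si_3O_12: molar mass 496.572 g/mol; 3×28.085 = 84.255 g → 16.97 wt%.
Difference = 15.32 − 16.97 = -1.65 percentage points.

-1.65 percentage points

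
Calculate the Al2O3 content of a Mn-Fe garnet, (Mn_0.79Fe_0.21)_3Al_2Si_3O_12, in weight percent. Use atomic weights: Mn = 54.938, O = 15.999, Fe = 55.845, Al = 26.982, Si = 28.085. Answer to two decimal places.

Formula mass = 495.592 g/mol.
2 Al → 1.0000 mol Al2O3 per formula unit; M(Al2O3) = 101.961, so Al2O3 mass = 101.961 g.
101.961/495.592 × 100 = 20.57 wt%.

20.57 wt%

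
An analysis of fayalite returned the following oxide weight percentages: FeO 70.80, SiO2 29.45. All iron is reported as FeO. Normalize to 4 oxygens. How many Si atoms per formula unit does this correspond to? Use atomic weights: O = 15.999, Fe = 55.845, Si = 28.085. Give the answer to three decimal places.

70.80 wt% FeO ÷ 71.844 g/mol = 0.98547 mol, giving 0.98547 Fe and 0.98547 O.
29.45 wt% SiO2 ÷ 60.083 g/mol = 0.49016 mol, giving 0.49016 Si and 0.98032 O.
Oxygen sums to 1.96579; scaling by 4/1.96579 = 2.03481 puts the formula on 4 O.
Si: 0.49016 × 2.03481 = 0.997 atoms per formula unit.

0.997 Si apfu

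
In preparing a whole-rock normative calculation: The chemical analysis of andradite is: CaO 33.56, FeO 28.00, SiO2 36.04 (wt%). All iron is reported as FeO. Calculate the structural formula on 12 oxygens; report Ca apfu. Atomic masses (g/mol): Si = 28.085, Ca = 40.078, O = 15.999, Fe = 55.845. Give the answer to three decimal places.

3.282 Ca apfu

CaO: 33.56/56.077 = 0.59846 mol → 0.59846 mol Ca, 0.59846 mol O.
FeO: 28.00/71.844 = 0.38973 mol → 0.38973 mol Fe, 0.38973 mol O.
SiO2: 36.04/60.083 = 0.59984 mol → 0.59984 mol Si, 1.19968 mol O.
Total oxygen = 2.18787 mol. Normalization factor = 12/2.18787 = 5.48479.
Ca per 12 O = 0.59846 × 5.48479 = 3.282.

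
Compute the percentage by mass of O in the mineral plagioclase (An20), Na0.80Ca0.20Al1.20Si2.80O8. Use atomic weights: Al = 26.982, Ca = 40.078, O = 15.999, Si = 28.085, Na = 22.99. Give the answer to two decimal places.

Formula mass = 0.80*22.99 + 0.20*40.078 + 1.20*26.982 + 2.80*28.085 + 8*15.999 = 265.416 g/mol, of which 127.992 g is O.
So O makes up 127.992/265.416 = 0.4822 of the mass, i.e. 48.22%.

48.22 mass %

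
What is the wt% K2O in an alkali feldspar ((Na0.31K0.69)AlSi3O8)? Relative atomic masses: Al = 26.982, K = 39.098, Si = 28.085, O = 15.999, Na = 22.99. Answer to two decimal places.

M((Na0.31K0.69)AlSi3O8) = 273.334 g/mol; M(K2O) = 94.195 g/mol.
Moles K2O per formula unit = 0.69 K ÷ 2 = 0.3450.
K2O fraction = (0.3450 × 94.195) / 273.334 = 32.497/273.334 = 0.1189.

11.89 wt%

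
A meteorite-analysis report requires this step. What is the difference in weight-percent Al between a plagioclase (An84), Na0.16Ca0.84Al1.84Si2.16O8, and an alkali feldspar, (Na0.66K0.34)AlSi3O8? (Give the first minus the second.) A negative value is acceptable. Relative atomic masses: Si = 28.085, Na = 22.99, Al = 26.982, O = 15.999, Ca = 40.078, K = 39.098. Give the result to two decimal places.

Al in Na0.16Ca0.84Al1.84Si2.16O8: molar mass 275.646 g/mol; 1.84×26.982 = 49.647 g → 18.01 wt%.
Al in (Na0.66K0.34)AlSi3O8: molar mass 267.696 g/mol; 1×26.982 = 26.982 g → 10.08 wt%.
Difference = 18.01 − 10.08 = 7.93 percentage points.

7.93 percentage points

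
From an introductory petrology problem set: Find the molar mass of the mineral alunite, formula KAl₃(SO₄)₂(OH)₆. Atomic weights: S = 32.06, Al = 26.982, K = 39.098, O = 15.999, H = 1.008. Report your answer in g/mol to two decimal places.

414.20 g/mol

The formula mass is the sum 1(39.098) + 3(26.982) + 2(32.06) + 14(15.999) + 6(1.008).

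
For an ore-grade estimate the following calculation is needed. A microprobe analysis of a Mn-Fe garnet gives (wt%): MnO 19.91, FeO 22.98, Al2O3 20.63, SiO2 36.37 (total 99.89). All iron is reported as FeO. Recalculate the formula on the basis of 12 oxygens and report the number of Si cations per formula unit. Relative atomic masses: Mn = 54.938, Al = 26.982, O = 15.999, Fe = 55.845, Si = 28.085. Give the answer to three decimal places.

MnO: 19.91/70.937 = 0.28067 mol → 0.28067 mol Mn, 0.28067 mol O.
FeO: 22.98/71.844 = 0.31986 mol → 0.31986 mol Fe, 0.31986 mol O.
Al2O3: 20.63/101.961 = 0.20233 mol → 0.40466 mol Al, 0.60699 mol O.
SiO2: 36.37/60.083 = 0.60533 mol → 0.60533 mol Si, 1.21066 mol O.
Total oxygen = 2.41818 mol. Normalization factor = 12/2.41818 = 4.96241.
Si per 12 O = 0.60533 × 4.96241 = 3.004.

3.004 Si apfu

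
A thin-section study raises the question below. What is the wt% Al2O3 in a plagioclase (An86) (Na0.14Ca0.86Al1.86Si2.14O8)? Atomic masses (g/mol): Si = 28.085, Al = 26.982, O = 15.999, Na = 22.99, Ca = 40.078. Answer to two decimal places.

34.36 wt%

M(Na0.14Ca0.86Al1.86Si2.14O8) = 275.966 g/mol; M(Al2O3) = 101.961 g/mol.
Moles Al2O3 per formula unit = 1.86 Al ÷ 2 = 0.9300.
Al2O3 fraction = (0.9300 × 101.961) / 275.966 = 94.824/275.966 = 0.3436.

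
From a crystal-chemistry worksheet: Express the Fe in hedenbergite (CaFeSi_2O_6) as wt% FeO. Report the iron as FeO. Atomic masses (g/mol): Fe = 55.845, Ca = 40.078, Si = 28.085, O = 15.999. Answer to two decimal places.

28.96 wt%

Formula mass = 248.087 g/mol.
1 Fe → 1.0000 mol FeO per formula unit; M(FeO) = 71.844, so FeO mass = 71.844 g.
71.844/248.087 × 100 = 28.96 wt%.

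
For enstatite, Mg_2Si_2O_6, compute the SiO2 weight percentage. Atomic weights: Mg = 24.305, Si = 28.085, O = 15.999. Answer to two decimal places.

59.85 wt%

Formula mass = 200.774 g/mol.
2 Si → 2.0000 mol SiO2 per formula unit; M(SiO2) = 60.083, so SiO2 mass = 120.166 g.
120.166/200.774 × 100 = 59.85 wt%.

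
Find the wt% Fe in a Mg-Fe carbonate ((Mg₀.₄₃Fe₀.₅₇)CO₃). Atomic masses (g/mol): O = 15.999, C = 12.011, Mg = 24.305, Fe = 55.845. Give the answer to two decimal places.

Formula mass = 0.43×24.305 + 0.57×55.845 + 1×12.011 + 3×15.999 = 102.291 g/mol, of which 31.832 g is Fe.
So Fe makes up 31.832/102.291 = 0.3112 of the mass, i.e. 31.12%.

31.12 weight percent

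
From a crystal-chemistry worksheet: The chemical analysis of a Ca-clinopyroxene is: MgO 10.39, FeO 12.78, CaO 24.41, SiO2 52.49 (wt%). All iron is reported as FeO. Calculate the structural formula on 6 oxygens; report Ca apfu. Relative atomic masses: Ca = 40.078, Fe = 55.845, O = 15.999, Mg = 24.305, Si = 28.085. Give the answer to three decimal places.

0.998 Ca apfu

MgO (M=40.304): mol = 0.25779; Mg = 0.25779, O = 0.25779.
FeO (M=71.844): mol = 0.17789; Fe = 0.17789, O = 0.17789.
CaO (M=56.077): mol = 0.43529; Ca = 0.43529, O = 0.43529.
SiO2 (M=60.083): mol = 0.87362; Si = 0.87362, O = 1.74724.
ΣO = 2.61821; factor = 6/ΣO = 2.29164.
Ca apfu = 0.43529 × 2.29164 = 0.998.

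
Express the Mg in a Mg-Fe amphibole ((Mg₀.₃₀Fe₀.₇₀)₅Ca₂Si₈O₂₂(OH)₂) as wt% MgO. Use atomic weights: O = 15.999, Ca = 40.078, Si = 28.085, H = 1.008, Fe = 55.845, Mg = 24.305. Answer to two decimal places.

6.55 wt%

M((Mg₀.₃₀Fe₀.₇₀)₅Ca₂Si₈O₂₂(OH)₂) = 922.743 g/mol; M(MgO) = 40.304 g/mol.
Moles MgO per formula unit = 1.50 Mg ÷ 1 = 1.5000.
MgO fraction = (1.5000 × 40.304) / 922.743 = 60.456/922.743 = 0.0655.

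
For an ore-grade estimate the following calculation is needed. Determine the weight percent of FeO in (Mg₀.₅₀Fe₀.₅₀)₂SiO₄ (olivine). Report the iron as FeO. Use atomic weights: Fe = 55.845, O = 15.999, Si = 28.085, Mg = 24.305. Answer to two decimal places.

Molar mass of (Mg₀.₅₀Fe₀.₅₀)₂SiO₄ = 1*24.305 + 1*55.845 + 1*28.085 + 4*15.999 = 172.231 g/mol.
Each formula unit contains 1 Fe, equivalent to 1/1 = 1.0000 mol FeO.
M(FeO) = 1×55.845 + 1×15.999 = 71.844 g/mol.
Mass of FeO per formula unit = 1.0000 × 71.844 = 71.844 g.
FeO wt% = 71.844 / 172.231 × 100 = 41.71%.

41.71 wt%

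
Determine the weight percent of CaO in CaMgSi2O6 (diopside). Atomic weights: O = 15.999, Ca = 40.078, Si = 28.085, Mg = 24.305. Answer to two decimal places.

25.90 wt%

Formula mass = 216.547 g/mol.
1 Ca → 1.0000 mol CaO per formula unit; M(CaO) = 56.077, so CaO mass = 56.077 g.
56.077/216.547 × 100 = 25.90 wt%.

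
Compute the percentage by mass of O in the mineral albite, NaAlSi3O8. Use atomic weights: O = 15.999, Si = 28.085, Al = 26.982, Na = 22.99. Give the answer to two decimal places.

48.81 weight percent

Molar mass of NaAlSi3O8: 1·22.99 + 1·26.982 + 3·28.085 + 8·15.999 = 262.219 g/mol.
Mass of O per formula unit: 8 × 15.999 = 127.992 g.
Weight fraction O = 127.992 / 262.219 = 0.4881.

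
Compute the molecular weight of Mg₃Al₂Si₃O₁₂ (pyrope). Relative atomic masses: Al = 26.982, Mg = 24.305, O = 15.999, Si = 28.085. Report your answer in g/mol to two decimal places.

M = 3·24.305 + 2·26.982 + 3·28.085 + 12·15.999

403.12 g/mol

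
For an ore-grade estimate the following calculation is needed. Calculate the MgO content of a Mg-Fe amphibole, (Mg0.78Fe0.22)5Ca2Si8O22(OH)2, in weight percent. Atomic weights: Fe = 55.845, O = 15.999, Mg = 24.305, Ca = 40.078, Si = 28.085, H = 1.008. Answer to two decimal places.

18.56 wt%

Molar mass of (Mg0.78Fe0.22)5Ca2Si8O22(OH)2 = 3.90×24.305 + 1.10×55.845 + 2×40.078 + 8×28.085 + 24×15.999 + 2×1.008 = 847.047 g/mol.
Each formula unit contains 3.90 Mg, equivalent to 3.90/1 = 3.9000 mol MgO.
M(MgO) = 1×24.305 + 1×15.999 = 40.304 g/mol.
Mass of MgO per formula unit = 3.9000 × 40.304 = 157.186 g.
MgO wt% = 157.186 / 847.047 × 100 = 18.56%.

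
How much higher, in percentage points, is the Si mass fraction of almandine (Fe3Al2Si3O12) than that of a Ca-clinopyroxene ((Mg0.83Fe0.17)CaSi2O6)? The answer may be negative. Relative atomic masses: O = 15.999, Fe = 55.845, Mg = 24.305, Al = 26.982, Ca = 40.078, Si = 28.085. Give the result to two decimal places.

M(Fe3Al2Si3O12) = 497.742 g/mol, so wt% Si = 84.255/497.742 × 100 = 16.93%.
M((Mg0.83Fe0.17)CaSi2O6) = 221.909 g/mol, so wt% Si = 56.170/221.909 × 100 = 25.31%.
16.93 − 25.31 = -8.38 pp.

-8.38 percentage points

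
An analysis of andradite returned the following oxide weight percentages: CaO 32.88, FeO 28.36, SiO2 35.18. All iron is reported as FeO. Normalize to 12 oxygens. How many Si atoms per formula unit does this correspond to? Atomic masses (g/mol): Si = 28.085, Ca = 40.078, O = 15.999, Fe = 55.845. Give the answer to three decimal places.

CaO: 32.88/56.077 = 0.58634 mol → 0.58634 mol Ca, 0.58634 mol O.
FeO: 28.36/71.844 = 0.39474 mol → 0.39474 mol Fe, 0.39474 mol O.
SiO2: 35.18/60.083 = 0.58552 mol → 0.58552 mol Si, 1.17104 mol O.
Total oxygen = 2.15212 mol. Normalization factor = 12/2.15212 = 5.57590.
Si per 12 O = 0.58552 × 5.57590 = 3.265.

3.265 Si apfu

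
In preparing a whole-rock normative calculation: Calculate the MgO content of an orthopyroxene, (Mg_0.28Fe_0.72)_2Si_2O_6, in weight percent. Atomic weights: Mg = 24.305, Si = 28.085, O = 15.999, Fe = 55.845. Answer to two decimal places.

9.17 wt%

Molar mass of (Mg_0.28Fe_0.72)_2Si_2O_6 = 0.56*24.305 + 1.44*55.845 + 2*28.085 + 6*15.999 = 246.192 g/mol.
Each formula unit contains 0.56 Mg, equivalent to 0.56/1 = 0.5600 mol MgO.
M(MgO) = 1×24.305 + 1×15.999 = 40.304 g/mol.
Mass of MgO per formula unit = 0.5600 × 40.304 = 22.570 g.
MgO wt% = 22.570 / 246.192 × 100 = 9.17%.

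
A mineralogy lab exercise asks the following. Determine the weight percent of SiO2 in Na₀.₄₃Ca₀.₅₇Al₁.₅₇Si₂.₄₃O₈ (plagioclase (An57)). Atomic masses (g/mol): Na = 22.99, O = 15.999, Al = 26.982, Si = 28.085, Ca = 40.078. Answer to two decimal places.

53.81 wt%

Formula mass = 271.330 g/mol.
2.43 Si → 2.4300 mol SiO2 per formula unit; M(SiO2) = 60.083, so SiO2 mass = 146.002 g.
146.002/271.330 × 100 = 53.81 wt%.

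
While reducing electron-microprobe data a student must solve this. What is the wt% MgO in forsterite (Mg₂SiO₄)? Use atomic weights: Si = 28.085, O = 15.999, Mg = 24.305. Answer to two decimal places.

M(Mg₂SiO₄) = 140.691 g/mol; M(MgO) = 40.304 g/mol.
Moles MgO per formula unit = 2 Mg ÷ 1 = 2.0000.
MgO fraction = (2.0000 × 40.304) / 140.691 = 80.608/140.691 = 0.5729.

57.29 wt%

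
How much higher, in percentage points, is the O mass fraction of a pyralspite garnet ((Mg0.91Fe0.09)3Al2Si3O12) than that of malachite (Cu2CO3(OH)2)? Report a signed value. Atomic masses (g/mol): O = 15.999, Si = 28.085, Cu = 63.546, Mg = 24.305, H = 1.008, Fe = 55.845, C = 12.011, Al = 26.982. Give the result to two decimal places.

M((Mg0.91Fe0.09)3Al2Si3O12) = 411.638 g/mol, so wt% O = 191.988/411.638 × 100 = 46.64%.
M(Cu2CO3(OH)2) = 221.114 g/mol, so wt% O = 79.995/221.114 × 100 = 36.18%.
46.64 − 36.18 = 10.46 pp.

10.46 percentage points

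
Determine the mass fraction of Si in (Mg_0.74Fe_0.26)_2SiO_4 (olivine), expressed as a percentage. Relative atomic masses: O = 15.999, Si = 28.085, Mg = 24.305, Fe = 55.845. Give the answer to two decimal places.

M((Mg_0.74Fe_0.26)_2SiO_4) = 157.092 g/mol.
Si contributes 1 × 28.085 = 28.085 g per mole.
28.085/157.092 = 0.1788 → 17.88%.

17.88 mass %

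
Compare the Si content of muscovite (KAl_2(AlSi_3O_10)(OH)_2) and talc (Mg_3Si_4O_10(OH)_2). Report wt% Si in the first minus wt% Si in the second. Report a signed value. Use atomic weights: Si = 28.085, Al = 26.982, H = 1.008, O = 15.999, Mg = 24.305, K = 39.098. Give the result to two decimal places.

Si in KAl_2(AlSi_3O_10)(OH)_2: molar mass 398.303 g/mol; 3×28.085 = 84.255 g → 21.15 wt%.
Si in Mg_3Si_4O_10(OH)_2: molar mass 379.259 g/mol; 4×28.085 = 112.340 g → 29.62 wt%.
Difference = 21.15 − 29.62 = -8.47 percentage points.

-8.47 percentage points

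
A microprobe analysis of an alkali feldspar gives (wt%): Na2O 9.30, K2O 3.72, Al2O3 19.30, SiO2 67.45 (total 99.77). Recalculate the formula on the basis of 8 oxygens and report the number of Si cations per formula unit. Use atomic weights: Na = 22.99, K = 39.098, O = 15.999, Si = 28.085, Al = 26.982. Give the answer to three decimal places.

2.991 Si apfu

Na2O: 9.30/61.979 = 0.15005 mol → 0.30010 mol Na, 0.15005 mol O.
K2O: 3.72/94.195 = 0.03949 mol → 0.07898 mol K, 0.03949 mol O.
Al2O3: 19.30/101.961 = 0.18929 mol → 0.37858 mol Al, 0.56787 mol O.
SiO2: 67.45/60.083 = 1.12261 mol → 1.12261 mol Si, 2.24522 mol O.
Total oxygen = 3.00263 mol. Normalization factor = 8/3.00263 = 2.66433.
Si per 8 O = 1.12261 × 2.66433 = 2.991.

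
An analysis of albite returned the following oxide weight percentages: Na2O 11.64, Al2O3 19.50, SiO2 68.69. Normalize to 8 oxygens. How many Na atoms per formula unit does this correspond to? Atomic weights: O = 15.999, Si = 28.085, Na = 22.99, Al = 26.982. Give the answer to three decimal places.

11.64 wt% Na2O ÷ 61.979 g/mol = 0.18781 mol, giving 0.37562 Na and 0.18781 O.
19.50 wt% Al2O3 ÷ 101.961 g/mol = 0.19125 mol, giving 0.38250 Al and 0.57375 O.
68.69 wt% SiO2 ÷ 60.083 g/mol = 1.14325 mol, giving 1.14325 Si and 2.28650 O.
Oxygen sums to 3.04806; scaling by 8/3.04806 = 2.62462 puts the formula on 8 O.
Na: 0.37562 × 2.62462 = 0.986 atoms per formula unit.

0.986 Na apfu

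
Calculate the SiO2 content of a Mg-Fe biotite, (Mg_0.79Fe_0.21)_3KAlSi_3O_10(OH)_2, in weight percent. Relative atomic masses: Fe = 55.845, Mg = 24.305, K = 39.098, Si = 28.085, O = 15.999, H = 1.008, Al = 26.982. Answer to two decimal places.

41.24 wt%

Molar mass of (Mg_0.79Fe_0.21)_3KAlSi_3O_10(OH)_2 = 2.37*24.305 + 0.63*55.845 + 1*39.098 + 1*26.982 + 3*28.085 + 12*15.999 + 2*1.008 = 437.124 g/mol.
Each formula unit contains 3 Si, equivalent to 3/1 = 3.0000 mol SiO2.
M(SiO2) = 1×28.085 + 2×15.999 = 60.083 g/mol.
Mass of SiO2 per formula unit = 3.0000 × 60.083 = 180.249 g.
SiO2 wt% = 180.249 / 437.124 × 100 = 41.24%.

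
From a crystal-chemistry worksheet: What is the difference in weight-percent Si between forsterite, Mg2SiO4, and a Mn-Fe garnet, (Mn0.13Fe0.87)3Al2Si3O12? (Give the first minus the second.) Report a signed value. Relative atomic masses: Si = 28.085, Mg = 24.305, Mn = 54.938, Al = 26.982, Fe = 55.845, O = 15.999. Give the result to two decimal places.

Si in Mg2SiO4: molar mass 140.691 g/mol; 1×28.085 = 28.085 g → 19.96 wt%.
Si in (Mn0.13Fe0.87)3Al2Si3O12: molar mass 497.388 g/mol; 3×28.085 = 84.255 g → 16.94 wt%.
Difference = 19.96 − 16.94 = 3.02 percentage points.

3.02 percentage points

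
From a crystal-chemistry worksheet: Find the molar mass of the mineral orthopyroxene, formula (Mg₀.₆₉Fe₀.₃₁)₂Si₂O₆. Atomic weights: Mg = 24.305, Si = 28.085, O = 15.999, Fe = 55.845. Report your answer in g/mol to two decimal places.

The formula mass is the sum 1.38*24.305 + 0.62*55.845 + 2*28.085 + 6*15.999.

220.33 g/mol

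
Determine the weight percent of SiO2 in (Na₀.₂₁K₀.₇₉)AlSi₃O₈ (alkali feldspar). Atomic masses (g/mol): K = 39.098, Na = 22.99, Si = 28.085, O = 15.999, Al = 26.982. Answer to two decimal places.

65.56 wt%

M((Na₀.₂₁K₀.₇₉)AlSi₃O₈) = 274.944 g/mol; M(SiO2) = 60.083 g/mol.
Moles SiO2 per formula unit = 3 Si ÷ 1 = 3.0000.
SiO2 fraction = (3.0000 × 60.083) / 274.944 = 180.249/274.944 = 0.6556.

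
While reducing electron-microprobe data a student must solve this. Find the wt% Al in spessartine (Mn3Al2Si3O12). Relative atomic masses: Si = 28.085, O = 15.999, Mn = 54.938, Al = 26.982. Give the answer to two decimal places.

Formula mass = 3×54.938 + 2×26.982 + 3×28.085 + 12×15.999 = 495.021 g/mol, of which 53.964 g is Al.
So Al makes up 53.964/495.021 = 0.1090 of the mass, i.e. 10.90%.

10.90 weight percent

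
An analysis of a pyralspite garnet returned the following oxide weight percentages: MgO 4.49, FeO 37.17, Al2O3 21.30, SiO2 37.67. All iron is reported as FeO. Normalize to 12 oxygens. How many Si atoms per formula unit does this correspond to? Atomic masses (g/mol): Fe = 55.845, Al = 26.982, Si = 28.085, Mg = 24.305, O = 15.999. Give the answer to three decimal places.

MgO (M=40.304): mol = 0.11140; Mg = 0.11140, O = 0.11140.
FeO (M=71.844): mol = 0.51737; Fe = 0.51737, O = 0.51737.
Al2O3 (M=101.961): mol = 0.20890; Al = 0.41780, O = 0.62670.
SiO2 (M=60.083): mol = 0.62697; Si = 0.62697, O = 1.25394.
ΣO = 2.50941; factor = 12/ΣO = 4.78200.
Si apfu = 0.62697 × 4.78200 = 2.998.

2.998 Si apfu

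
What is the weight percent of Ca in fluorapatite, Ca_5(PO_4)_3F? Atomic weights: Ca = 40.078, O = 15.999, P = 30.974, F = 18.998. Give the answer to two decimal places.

39.74 weight percent

Formula mass = 5·40.078 + 3·30.974 + 12·15.999 + 1·18.998 = 504.298 g/mol, of which 200.390 g is Ca.
So Ca makes up 200.390/504.298 = 0.3974 of the mass, i.e. 39.74%.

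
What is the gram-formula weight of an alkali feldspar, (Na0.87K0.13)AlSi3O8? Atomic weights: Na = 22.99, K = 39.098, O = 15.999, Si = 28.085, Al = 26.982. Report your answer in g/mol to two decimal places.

264.31 g/mol

M = 0.87×22.99 + 0.13×39.098 + 1×26.982 + 3×28.085 + 8×15.999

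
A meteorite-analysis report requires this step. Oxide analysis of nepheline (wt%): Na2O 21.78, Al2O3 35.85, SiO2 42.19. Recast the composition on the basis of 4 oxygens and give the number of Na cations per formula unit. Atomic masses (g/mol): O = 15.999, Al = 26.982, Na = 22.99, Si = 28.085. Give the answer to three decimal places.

Na2O (M=61.979): mol = 0.35141; Na = 0.70282, O = 0.35141.
Al2O3 (M=101.961): mol = 0.35161; Al = 0.70322, O = 1.05483.
SiO2 (M=60.083): mol = 0.70220; Si = 0.70220, O = 1.40440.
ΣO = 2.81064; factor = 4/ΣO = 1.42316.
Na apfu = 0.70282 × 1.42316 = 1.000.

1.000 Na apfu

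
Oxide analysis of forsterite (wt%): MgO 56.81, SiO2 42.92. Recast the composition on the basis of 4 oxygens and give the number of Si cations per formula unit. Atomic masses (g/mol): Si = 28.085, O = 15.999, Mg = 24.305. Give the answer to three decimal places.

1.007 Si apfu

56.81 wt% MgO ÷ 40.304 g/mol = 1.40954 mol, giving 1.40954 Mg and 1.40954 O.
42.92 wt% SiO2 ÷ 60.083 g/mol = 0.71435 mol, giving 0.71435 Si and 1.42870 O.
Oxygen sums to 2.83824; scaling by 4/2.83824 = 1.40932 puts the formula on 4 O.
Si: 0.71435 × 1.40932 = 1.007 atoms per formula unit.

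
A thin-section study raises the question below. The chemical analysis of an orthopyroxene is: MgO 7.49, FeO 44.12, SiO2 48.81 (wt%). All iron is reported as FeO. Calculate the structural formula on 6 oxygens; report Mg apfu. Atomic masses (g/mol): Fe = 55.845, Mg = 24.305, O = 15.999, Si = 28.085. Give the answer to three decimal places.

MgO: 7.49/40.304 = 0.18584 mol → 0.18584 mol Mg, 0.18584 mol O.
FeO: 44.12/71.844 = 0.61411 mol → 0.61411 mol Fe, 0.61411 mol O.
SiO2: 48.81/60.083 = 0.81238 mol → 0.81238 mol Si, 1.62476 mol O.
Total oxygen = 2.42471 mol. Normalization factor = 6/2.42471 = 2.47452.
Mg per 6 O = 0.18584 × 2.47452 = 0.460.

0.460 Mg apfu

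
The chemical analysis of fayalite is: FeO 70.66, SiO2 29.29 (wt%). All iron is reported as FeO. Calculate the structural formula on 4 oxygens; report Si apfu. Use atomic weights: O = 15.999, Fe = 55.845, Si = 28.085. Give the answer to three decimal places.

0.996 Si apfu

70.66 wt% FeO ÷ 71.844 g/mol = 0.98352 mol, giving 0.98352 Fe and 0.98352 O.
29.29 wt% SiO2 ÷ 60.083 g/mol = 0.48749 mol, giving 0.48749 Si and 0.97498 O.
Oxygen sums to 1.95850; scaling by 4/1.95850 = 2.04238 puts the formula on 4 O.
Si: 0.48749 × 2.04238 = 0.996 atoms per formula unit.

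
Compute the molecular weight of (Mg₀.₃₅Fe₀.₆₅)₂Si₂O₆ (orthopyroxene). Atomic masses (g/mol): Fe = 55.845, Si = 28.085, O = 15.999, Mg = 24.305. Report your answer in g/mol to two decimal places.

241.78 g/mol

The formula mass is the sum 0.70·24.305 + 1.30·55.845 + 2·28.085 + 6·15.999.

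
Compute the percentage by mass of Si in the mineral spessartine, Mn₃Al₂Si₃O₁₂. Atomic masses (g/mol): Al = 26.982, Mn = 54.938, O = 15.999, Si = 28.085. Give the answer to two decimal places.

Formula mass = 3*54.938 + 2*26.982 + 3*28.085 + 12*15.999 = 495.021 g/mol, of which 84.255 g is Si.
So Si makes up 84.255/495.021 = 0.1702 of the mass, i.e. 17.02%.

17.02 wt%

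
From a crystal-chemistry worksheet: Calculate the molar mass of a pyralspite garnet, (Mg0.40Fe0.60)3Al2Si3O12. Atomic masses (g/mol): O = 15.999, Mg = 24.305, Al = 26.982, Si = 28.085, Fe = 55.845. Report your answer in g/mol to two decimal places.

The formula mass is the sum 1.20*24.305 + 1.80*55.845 + 2*26.982 + 3*28.085 + 12*15.999.

459.89 g/mol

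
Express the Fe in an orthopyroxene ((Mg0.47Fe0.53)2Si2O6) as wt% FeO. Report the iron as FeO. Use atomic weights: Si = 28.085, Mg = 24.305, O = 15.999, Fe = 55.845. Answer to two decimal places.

Molar mass of (Mg0.47Fe0.53)2Si2O6 = 0.94×24.305 + 1.06×55.845 + 2×28.085 + 6×15.999 = 234.206 g/mol.
Each formula unit contains 1.06 Fe, equivalent to 1.06/1 = 1.0600 mol FeO.
M(FeO) = 1×55.845 + 1×15.999 = 71.844 g/mol.
Mass of FeO per formula unit = 1.0600 × 71.844 = 76.155 g.
FeO wt% = 76.155 / 234.206 × 100 = 32.52%.

32.52 wt%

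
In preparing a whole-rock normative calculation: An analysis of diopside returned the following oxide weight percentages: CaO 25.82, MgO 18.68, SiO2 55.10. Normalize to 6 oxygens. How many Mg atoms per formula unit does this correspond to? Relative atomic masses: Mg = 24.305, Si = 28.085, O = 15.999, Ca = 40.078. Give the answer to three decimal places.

1.008 Mg apfu

25.82 wt% CaO ÷ 56.077 g/mol = 0.46044 mol, giving 0.46044 Ca and 0.46044 O.
18.68 wt% MgO ÷ 40.304 g/mol = 0.46348 mol, giving 0.46348 Mg and 0.46348 O.
55.10 wt% SiO2 ÷ 60.083 g/mol = 0.91706 mol, giving 0.91706 Si and 1.83412 O.
Oxygen sums to 2.75804; scaling by 6/2.75804 = 2.17546 puts the formula on 6 O.
Mg: 0.46348 × 2.17546 = 1.008 atoms per formula unit.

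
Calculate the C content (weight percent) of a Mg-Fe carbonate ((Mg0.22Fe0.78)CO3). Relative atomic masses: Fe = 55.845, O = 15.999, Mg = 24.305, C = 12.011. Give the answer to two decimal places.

M((Mg0.22Fe0.78)CO3) = 108.914 g/mol.
C contributes 1 × 12.011 = 12.011 g per mole.
12.011/108.914 = 0.1103 → 11.03%.

11.03 weight percent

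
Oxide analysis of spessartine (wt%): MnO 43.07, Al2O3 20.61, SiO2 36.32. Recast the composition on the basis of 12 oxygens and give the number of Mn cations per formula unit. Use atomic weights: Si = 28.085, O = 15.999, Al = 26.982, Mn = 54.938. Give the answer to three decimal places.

MnO: 43.07/70.937 = 0.60716 mol → 0.60716 mol Mn, 0.60716 mol O.
Al2O3: 20.61/101.961 = 0.20214 mol → 0.40428 mol Al, 0.60642 mol O.
SiO2: 36.32/60.083 = 0.60450 mol → 0.60450 mol Si, 1.20900 mol O.
Total oxygen = 2.42258 mol. Normalization factor = 12/2.42258 = 4.95340.
Mn per 12 O = 0.60716 × 4.95340 = 3.008.

3.008 Mn apfu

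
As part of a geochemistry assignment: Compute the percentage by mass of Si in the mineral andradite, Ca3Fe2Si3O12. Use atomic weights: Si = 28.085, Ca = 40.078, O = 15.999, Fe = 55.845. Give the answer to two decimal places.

M(Ca3Fe2Si3O12) = 508.167 g/mol.
Si contributes 3 × 28.085 = 84.255 g per mole.
84.255/508.167 = 0.1658 → 16.58%.

16.58 mass %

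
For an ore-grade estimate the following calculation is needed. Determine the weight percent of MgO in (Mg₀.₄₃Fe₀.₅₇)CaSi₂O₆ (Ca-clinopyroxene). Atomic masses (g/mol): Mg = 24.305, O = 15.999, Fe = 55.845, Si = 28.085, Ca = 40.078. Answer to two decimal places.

7.39 wt%

M((Mg₀.₄₃Fe₀.₅₇)CaSi₂O₆) = 234.525 g/mol; M(MgO) = 40.304 g/mol.
Moles MgO per formula unit = 0.43 Mg ÷ 1 = 0.4300.
MgO fraction = (0.4300 × 40.304) / 234.525 = 17.331/234.525 = 0.0739.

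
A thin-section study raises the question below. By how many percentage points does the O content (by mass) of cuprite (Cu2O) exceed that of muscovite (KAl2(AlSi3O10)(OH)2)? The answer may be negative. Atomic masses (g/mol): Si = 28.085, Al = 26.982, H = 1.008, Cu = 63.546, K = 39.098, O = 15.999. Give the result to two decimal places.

-37.02 percentage points

O in Cu2O: molar mass 143.091 g/mol; 1×15.999 = 15.999 g → 11.18 wt%.
O in KAl2(AlSi3O10)(OH)2: molar mass 398.303 g/mol; 12×15.999 = 191.988 g → 48.20 wt%.
Difference = 11.18 − 48.20 = -37.02 percentage points.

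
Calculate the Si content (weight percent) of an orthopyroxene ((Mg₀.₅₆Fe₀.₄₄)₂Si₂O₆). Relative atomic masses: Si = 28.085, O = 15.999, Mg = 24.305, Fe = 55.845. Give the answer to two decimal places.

24.58 weight percent

Molar mass of (Mg₀.₅₆Fe₀.₄₄)₂Si₂O₆: 1.12*24.305 + 0.88*55.845 + 2*28.085 + 6*15.999 = 228.529 g/mol.
Mass of Si per formula unit: 2 × 28.085 = 56.170 g.
Weight fraction Si = 56.170 / 228.529 = 0.2458.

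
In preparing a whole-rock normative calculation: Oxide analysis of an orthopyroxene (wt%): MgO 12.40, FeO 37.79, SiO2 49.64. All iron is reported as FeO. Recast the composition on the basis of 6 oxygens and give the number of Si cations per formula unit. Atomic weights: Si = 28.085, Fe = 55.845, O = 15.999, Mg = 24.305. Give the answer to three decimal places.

1.994 Si apfu

MgO (M=40.304): mol = 0.30766; Mg = 0.30766, O = 0.30766.
FeO (M=71.844): mol = 0.52600; Fe = 0.52600, O = 0.52600.
SiO2 (M=60.083): mol = 0.82619; Si = 0.82619, O = 1.65238.
ΣO = 2.48604; factor = 6/ΣO = 2.41348.
Si apfu = 0.82619 × 2.41348 = 1.994.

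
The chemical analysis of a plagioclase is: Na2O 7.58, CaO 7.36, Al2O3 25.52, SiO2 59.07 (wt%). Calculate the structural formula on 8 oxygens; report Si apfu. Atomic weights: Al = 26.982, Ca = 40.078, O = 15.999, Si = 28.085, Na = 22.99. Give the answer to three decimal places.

Na2O (M=61.979): mol = 0.12230; Na = 0.24460, O = 0.12230.
CaO (M=56.077): mol = 0.13125; Ca = 0.13125, O = 0.13125.
Al2O3 (M=101.961): mol = 0.25029; Al = 0.50058, O = 0.75087.
SiO2 (M=60.083): mol = 0.98314; Si = 0.98314, O = 1.96628.
ΣO = 2.97070; factor = 8/ΣO = 2.69297.
Si apfu = 0.98314 × 2.69297 = 2.648.

2.648 Si apfu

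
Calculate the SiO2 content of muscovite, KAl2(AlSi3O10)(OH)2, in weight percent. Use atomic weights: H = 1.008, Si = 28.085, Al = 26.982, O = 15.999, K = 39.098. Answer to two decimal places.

M(KAl2(AlSi3O10)(OH)2) = 398.303 g/mol; M(SiO2) = 60.083 g/mol.
Moles SiO2 per formula unit = 3 Si ÷ 1 = 3.0000.
SiO2 fraction = (3.0000 × 60.083) / 398.303 = 180.249/398.303 = 0.4525.

45.25 wt%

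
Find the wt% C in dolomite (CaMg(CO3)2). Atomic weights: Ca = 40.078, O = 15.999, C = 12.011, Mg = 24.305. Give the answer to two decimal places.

13.03 mass %

Molar mass of CaMg(CO3)2: 1·40.078 + 1·24.305 + 2·12.011 + 6·15.999 = 184.399 g/mol.
Mass of C per formula unit: 2 × 12.011 = 24.022 g.
Weight fraction C = 24.022 / 184.399 = 0.1303.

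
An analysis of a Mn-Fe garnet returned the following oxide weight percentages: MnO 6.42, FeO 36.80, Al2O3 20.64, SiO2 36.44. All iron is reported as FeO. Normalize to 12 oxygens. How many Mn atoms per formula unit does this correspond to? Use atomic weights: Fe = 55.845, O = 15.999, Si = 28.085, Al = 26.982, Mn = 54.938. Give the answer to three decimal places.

MnO: 6.42/70.937 = 0.09050 mol → 0.09050 mol Mn, 0.09050 mol O.
FeO: 36.80/71.844 = 0.51222 mol → 0.51222 mol Fe, 0.51222 mol O.
Al2O3: 20.64/101.961 = 0.20243 mol → 0.40486 mol Al, 0.60729 mol O.
SiO2: 36.44/60.083 = 0.60649 mol → 0.60649 mol Si, 1.21298 mol O.
Total oxygen = 2.42299 mol. Normalization factor = 12/2.42299 = 4.95256.
Mn per 12 O = 0.09050 × 4.95256 = 0.448.

0.448 Mn apfu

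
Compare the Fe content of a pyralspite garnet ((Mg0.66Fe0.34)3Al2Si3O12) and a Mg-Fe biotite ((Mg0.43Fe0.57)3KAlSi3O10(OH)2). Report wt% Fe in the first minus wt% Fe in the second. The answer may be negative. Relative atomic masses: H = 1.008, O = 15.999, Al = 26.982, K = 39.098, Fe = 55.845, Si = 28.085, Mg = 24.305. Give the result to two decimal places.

-7.18 percentage points

M((Mg0.66Fe0.34)3Al2Si3O12) = 435.293 g/mol, so wt% Fe = 56.962/435.293 × 100 = 13.09%.
M((Mg0.43Fe0.57)3KAlSi3O10(OH)2) = 471.187 g/mol, so wt% Fe = 95.495/471.187 × 100 = 20.27%.
13.09 − 20.27 = -7.18 pp.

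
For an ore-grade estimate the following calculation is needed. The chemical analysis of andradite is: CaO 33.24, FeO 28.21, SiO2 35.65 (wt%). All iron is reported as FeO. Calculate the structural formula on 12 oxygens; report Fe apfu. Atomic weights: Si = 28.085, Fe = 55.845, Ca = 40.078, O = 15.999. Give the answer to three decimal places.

33.24 wt% CaO ÷ 56.077 g/mol = 0.59276 mol, giving 0.59276 Ca and 0.59276 O.
28.21 wt% FeO ÷ 71.844 g/mol = 0.39266 mol, giving 0.39266 Fe and 0.39266 O.
35.65 wt% SiO2 ÷ 60.083 g/mol = 0.59335 mol, giving 0.59335 Si and 1.18670 O.
Oxygen sums to 2.17212; scaling by 12/2.17212 = 5.52456 puts the formula on 12 O.
Fe: 0.39266 × 5.52456 = 2.169 atoms per formula unit.

2.169 Fe apfu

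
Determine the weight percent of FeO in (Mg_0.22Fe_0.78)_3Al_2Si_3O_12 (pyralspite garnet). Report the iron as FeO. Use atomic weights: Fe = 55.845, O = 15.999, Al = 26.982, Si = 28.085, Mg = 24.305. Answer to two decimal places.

Molar mass of (Mg_0.22Fe_0.78)_3Al_2Si_3O_12 = 0.66*24.305 + 2.34*55.845 + 2*26.982 + 3*28.085 + 12*15.999 = 476.926 g/mol.
Each formula unit contains 2.34 Fe, equivalent to 2.34/1 = 2.3400 mol FeO.
M(FeO) = 1×55.845 + 1×15.999 = 71.844 g/mol.
Mass of FeO per formula unit = 2.3400 × 71.844 = 168.115 g.
FeO wt% = 168.115 / 476.926 × 100 = 35.25%.

35.25 wt%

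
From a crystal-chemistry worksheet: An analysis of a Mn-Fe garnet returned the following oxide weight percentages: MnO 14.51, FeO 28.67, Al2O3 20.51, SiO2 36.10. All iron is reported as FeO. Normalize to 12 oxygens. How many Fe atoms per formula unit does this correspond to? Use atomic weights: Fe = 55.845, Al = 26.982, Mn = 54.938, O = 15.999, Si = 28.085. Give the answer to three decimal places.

MnO: 14.51/70.937 = 0.20455 mol → 0.20455 mol Mn, 0.20455 mol O.
FeO: 28.67/71.844 = 0.39906 mol → 0.39906 mol Fe, 0.39906 mol O.
Al2O3: 20.51/101.961 = 0.20116 mol → 0.40232 mol Al, 0.60348 mol O.
SiO2: 36.10/60.083 = 0.60084 mol → 0.60084 mol Si, 1.20168 mol O.
Total oxygen = 2.40877 mol. Normalization factor = 12/2.40877 = 4.98180.
Fe per 12 O = 0.39906 × 4.98180 = 1.988.

1.988 Fe apfu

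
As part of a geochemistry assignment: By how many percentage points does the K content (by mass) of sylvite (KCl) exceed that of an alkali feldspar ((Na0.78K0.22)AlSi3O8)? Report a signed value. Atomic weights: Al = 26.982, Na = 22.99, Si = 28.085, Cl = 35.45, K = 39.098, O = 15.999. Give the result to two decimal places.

M(KCl) = 74.548 g/mol, so wt% K = 39.098/74.548 × 100 = 52.45%.
M((Na0.78K0.22)AlSi3O8) = 265.763 g/mol, so wt% K = 8.602/265.763 × 100 = 3.24%.
52.45 − 3.24 = 49.21 pp.

49.21 percentage points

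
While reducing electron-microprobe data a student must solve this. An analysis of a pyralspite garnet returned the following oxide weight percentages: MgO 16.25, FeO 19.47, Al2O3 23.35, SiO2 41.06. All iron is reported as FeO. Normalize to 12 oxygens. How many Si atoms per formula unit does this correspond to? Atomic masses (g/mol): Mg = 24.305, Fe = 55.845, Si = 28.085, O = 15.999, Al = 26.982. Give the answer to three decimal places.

MgO (M=40.304): mol = 0.40319; Mg = 0.40319, O = 0.40319.
FeO (M=71.844): mol = 0.27100; Fe = 0.27100, O = 0.27100.
Al2O3 (M=101.961): mol = 0.22901; Al = 0.45802, O = 0.68703.
SiO2 (M=60.083): mol = 0.68339; Si = 0.68339, O = 1.36678.
ΣO = 2.72800; factor = 12/ΣO = 4.39883.
Si apfu = 0.68339 × 4.39883 = 3.006.

3.006 Si apfu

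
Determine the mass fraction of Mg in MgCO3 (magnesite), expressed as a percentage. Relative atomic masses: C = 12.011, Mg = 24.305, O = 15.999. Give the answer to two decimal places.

28.83 wt%

Molar mass of MgCO3: 1×24.305 + 1×12.011 + 3×15.999 = 84.313 g/mol.
Mass of Mg per formula unit: 1 × 24.305 = 24.305 g.
Weight fraction Mg = 24.305 / 84.313 = 0.2883.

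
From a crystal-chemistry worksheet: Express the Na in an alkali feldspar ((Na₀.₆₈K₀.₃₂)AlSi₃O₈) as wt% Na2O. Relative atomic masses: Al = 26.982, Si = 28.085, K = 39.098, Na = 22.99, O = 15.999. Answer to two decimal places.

Formula mass = 267.374 g/mol.
0.68 Na → 0.3400 mol Na2O per formula unit; M(Na2O) = 61.979, so Na2O mass = 21.073 g.
21.073/267.374 × 100 = 7.88 wt%.

7.88 wt%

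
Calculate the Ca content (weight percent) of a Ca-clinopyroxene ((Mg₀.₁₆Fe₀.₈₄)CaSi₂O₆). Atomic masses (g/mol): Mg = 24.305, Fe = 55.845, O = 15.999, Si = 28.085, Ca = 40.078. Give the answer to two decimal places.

M((Mg₀.₁₆Fe₀.₈₄)CaSi₂O₆) = 243.041 g/mol.
Ca contributes 1 × 40.078 = 40.078 g per mole.
40.078/243.041 = 0.1649 → 16.49%.

16.49 weight percent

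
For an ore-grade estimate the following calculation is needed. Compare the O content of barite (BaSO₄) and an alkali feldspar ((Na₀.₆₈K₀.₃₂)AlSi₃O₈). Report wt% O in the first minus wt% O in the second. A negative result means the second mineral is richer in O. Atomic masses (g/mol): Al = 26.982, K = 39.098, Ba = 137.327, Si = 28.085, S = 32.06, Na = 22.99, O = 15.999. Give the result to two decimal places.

-20.45 percentage points

O in BaSO₄: molar mass 233.383 g/mol; 4×15.999 = 63.996 g → 27.42 wt%.
O in (Na₀.₆₈K₀.₃₂)AlSi₃O₈: molar mass 267.374 g/mol; 8×15.999 = 127.992 g → 47.87 wt%.
Difference = 27.42 − 47.87 = -20.45 percentage points.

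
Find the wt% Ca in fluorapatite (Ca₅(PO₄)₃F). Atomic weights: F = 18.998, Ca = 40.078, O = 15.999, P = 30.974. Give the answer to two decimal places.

39.74 weight percent

Formula mass = 5×40.078 + 3×30.974 + 12×15.999 + 1×18.998 = 504.298 g/mol, of which 200.390 g is Ca.
So Ca makes up 200.390/504.298 = 0.3974 of the mass, i.e. 39.74%.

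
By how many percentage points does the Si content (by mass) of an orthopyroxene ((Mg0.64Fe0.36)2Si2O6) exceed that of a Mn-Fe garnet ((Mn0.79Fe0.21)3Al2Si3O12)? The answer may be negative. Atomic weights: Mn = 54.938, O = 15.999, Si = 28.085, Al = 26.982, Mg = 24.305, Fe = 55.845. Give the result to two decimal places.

8.13 percentage points

Si in (Mg0.64Fe0.36)2Si2O6: molar mass 223.483 g/mol; 2×28.085 = 56.170 g → 25.13 wt%.
Si in (Mn0.79Fe0.21)3Al2Si3O12: molar mass 495.592 g/mol; 3×28.085 = 84.255 g → 17.00 wt%.
Difference = 25.13 − 17.00 = 8.13 percentage points.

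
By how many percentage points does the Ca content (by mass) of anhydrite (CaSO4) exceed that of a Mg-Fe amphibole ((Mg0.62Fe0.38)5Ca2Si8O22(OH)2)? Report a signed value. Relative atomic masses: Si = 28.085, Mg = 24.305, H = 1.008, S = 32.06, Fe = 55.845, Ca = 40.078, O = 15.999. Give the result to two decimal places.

20.25 percentage points

First mineral: 40.078 g Ca in 136.134 g formula = 29.44 wt% Ca.
Second mineral: 80.156 g Ca in 872.279 g formula = 9.19 wt% Ca.
29.44% − 9.19% gives a difference of 20.25 percentage points.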